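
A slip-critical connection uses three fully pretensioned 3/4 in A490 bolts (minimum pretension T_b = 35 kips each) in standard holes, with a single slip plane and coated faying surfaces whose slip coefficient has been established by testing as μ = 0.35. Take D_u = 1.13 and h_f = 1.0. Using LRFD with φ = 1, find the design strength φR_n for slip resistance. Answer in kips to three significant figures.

R_n = μ · D_u · h_f · T_b · n_s · n_b = 0.35 × 1.13 × 1.0 × 35 × 1 × 3 = 41.53 kips.
Design strength φR_n = 1 × 41.53 = 41.5 kips.

41.5 kips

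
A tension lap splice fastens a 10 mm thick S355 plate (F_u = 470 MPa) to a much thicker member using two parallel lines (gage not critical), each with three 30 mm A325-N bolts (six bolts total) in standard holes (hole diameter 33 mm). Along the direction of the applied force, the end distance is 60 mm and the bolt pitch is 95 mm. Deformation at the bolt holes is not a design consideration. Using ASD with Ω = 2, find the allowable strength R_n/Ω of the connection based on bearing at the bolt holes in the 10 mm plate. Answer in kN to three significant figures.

Per bolt r_n = 1.5 l_c t F_u ≤ 3.0 d t F_u; upper limit = 3.0 × 30 × 10 × 470 / 1000 = 423 kN.
Edge bolt: l_c = 60 − 33/2 = 43.5 mm → 1.5 × 43.5 × 10 × 470 / 1000 = 306.7 → r_n = 306.7 kN.
Interior bolts: l_c = 95 − 33 = 62 mm → 1.5 × 62 × 10 × 470 / 1000 = 437.1 → r_n = 423 kN.
R_n = 2 × 306.7 + 4 × 423 = 2305 kN.
Allowable strength R_n/Ω = 2305 / 2 = 1150 kN.

1150 kN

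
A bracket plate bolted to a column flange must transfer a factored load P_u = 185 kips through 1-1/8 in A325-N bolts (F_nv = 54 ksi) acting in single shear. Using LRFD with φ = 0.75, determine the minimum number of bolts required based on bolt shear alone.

5 bolts

A_b = π·1.125²/4 = 0.994 in².
Per-bolt design strength φR_n = 0.75 × 54 × 0.994 × 1 = 40.26 kips.
n ≥ 185 / 40.26 = 4.595 → use 5 bolts.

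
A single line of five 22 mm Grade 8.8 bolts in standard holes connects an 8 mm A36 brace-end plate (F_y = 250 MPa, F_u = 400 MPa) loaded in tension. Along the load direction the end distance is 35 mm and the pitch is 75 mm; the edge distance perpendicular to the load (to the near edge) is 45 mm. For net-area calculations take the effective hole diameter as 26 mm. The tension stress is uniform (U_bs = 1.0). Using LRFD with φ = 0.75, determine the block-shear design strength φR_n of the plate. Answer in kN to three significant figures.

378 kN

Shear plane L_v = 35 + 4·75 = 335 mm; A_gv = 335 × 8 = 2680 mm².
A_nv = (335 − 4.5·26) × 8 = 1744 mm².
A_nt = (45 − 0.5·26) × 8 = 256 mm².
0.6 F_u A_nv = 418.6 kN; 0.6 F_y A_gv = 402 kN → shear yielding governs the shear term.
R_n = 402 + 1.0 × 400 × 256 / 1000 = 504.4 kN.
Design strength φR_n = 0.75 × 504.4 = 378 kN.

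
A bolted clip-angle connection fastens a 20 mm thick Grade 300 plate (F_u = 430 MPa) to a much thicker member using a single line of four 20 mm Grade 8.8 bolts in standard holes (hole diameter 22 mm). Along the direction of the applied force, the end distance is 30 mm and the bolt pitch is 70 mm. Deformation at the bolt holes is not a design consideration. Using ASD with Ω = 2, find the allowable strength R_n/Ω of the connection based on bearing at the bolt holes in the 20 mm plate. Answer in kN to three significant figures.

897 kN

Per bolt r_n = 1.5 l_c t F_u ≤ 3.0 d t F_u; upper limit = 3.0 × 20 × 20 × 430 / 1000 = 516 kN.
Edge bolt: l_c = 30 − 22/2 = 19 mm → 1.5 × 19 × 20 × 430 / 1000 = 245.1 → r_n = 245.1 kN.
Interior bolts: l_c = 70 − 22 = 48 mm → 1.5 × 48 × 20 × 430 / 1000 = 619.2 → r_n = 516 kN.
R_n = 1 × 245.1 + 3 × 516 = 1793 kN.
Allowable strength R_n/Ω = 1793 / 2 = 897 kN.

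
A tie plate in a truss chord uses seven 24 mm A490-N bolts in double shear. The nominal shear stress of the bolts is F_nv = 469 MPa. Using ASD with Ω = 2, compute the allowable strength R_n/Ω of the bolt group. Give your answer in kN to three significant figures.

1490 kN

A_b = π × 24² / 4 = 452.4 mm².
R_n = F_nv · A_b · n · n_s = 469 × 452.4 × 7 × 2 / 1000 = 2970 kN.
Allowable strength R_n/Ω = 2970 / 2 = 1490 kN.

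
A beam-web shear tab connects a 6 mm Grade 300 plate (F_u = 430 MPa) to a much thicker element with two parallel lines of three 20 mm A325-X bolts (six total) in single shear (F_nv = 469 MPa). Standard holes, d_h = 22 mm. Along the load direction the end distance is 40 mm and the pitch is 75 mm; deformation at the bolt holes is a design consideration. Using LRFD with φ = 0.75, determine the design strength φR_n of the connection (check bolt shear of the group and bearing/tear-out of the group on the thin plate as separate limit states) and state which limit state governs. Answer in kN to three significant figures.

Bolt shear: A_b = π·20²/4 = 314.2 mm²; R_n = 469 × 314.2 × 6 × 1 / 1000 = 884 kN → 0.75 × 884 = 663 kN.
Bearing (1.2 l_c t F_u ≤ 2.4 d t F_u): upper limit = 2.4·20·6·430 / 1000 = 123.8 kN.
  Edge l_c = 40 − 22/2 = 29 → r_n = 89.78 kN; interior l_c = 75 − 22 = 53 → r_n = 123.8 kN.
  R_n,bearing = 2·89.78 + 4·123.8 = 674.9 kN → 0.75 × 674.9 = 506 kN.
Bearing governs: 506 kN.

506 kN (bearing governs)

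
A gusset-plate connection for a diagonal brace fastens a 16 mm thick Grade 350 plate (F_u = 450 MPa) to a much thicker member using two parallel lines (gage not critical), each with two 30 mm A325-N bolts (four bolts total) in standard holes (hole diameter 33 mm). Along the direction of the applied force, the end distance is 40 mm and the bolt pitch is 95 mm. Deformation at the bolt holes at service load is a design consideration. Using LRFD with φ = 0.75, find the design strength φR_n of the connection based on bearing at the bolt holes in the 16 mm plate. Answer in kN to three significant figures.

Per bolt r_n = 1.2 l_c t F_u ≤ 2.4 d t F_u; upper limit = 2.4 × 30 × 16 × 450 / 1000 = 518.4 kN.
Edge bolt: l_c = 40 − 33/2 = 23.5 mm → 1.2 × 23.5 × 16 × 450 / 1000 = 203 → r_n = 203 kN.
Interior bolts: l_c = 95 − 33 = 62 mm → 1.2 × 62 × 16 × 450 / 1000 = 535.7 → r_n = 518.4 kN.
R_n = 2 × 203 + 2 × 518.4 = 1443 kN.
Design strength φR_n = 0.75 × 1443 = 1080 kN.

1080 kN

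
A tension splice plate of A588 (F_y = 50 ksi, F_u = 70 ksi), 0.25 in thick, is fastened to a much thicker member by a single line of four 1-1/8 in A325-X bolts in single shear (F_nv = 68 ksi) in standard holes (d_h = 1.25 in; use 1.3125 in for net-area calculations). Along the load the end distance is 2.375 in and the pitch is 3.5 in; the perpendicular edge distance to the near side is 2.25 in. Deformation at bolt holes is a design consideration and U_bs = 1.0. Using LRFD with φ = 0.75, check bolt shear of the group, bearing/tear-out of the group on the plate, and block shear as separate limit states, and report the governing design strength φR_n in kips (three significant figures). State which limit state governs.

Bolt shear: A_b = π·1.125²/4 = 0.994 in²; R_n = 68 × 0.994 × 4 × 1 = 270.4 kips → 0.75 × 270.4 = 203 kips.
Bearing: edge l_c = 1.75, r_n = 36.75 kips; interior l_c = 2.25, r_n = 47.25 kips; R_n = 36.75 + 3·47.25 = 178.5 kips → 134 kips.
Block shear: A_gv = 3.219, A_nv = 2.07, A_nt = 0.3984 in²; R_n = min(0.6F_uA_nv, 0.6F_yA_gv) + U_bs·F_u·A_nt = 114.8 kips → 86.1 kips.
Block shear governs: 86.1 kips.

86.1 kips (block shear governs)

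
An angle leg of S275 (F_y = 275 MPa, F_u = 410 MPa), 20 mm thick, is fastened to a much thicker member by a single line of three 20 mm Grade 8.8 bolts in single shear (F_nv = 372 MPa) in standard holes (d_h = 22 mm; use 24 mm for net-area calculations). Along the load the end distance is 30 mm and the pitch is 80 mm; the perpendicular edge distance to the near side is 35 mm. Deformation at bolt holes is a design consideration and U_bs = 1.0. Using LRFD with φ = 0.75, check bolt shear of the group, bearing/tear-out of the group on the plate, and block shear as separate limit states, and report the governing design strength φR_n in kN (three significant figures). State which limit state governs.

Bolt shear: A_b = π·20²/4 = 314.2 mm²; R_n = 372 × 314.2 × 3 × 1 / 1000 = 350.6 kN → 0.75 × 350.6 = 263 kN.
Bearing: edge l_c = 19, r_n = 187 kN; interior l_c = 58, r_n = 393.6 kN; R_n = 187 + 2·393.6 = 974.2 kN → 731 kN.
Block shear: A_gv = 3800, A_nv = 2600, A_nt = 460 mm²; R_n = min(0.6F_uA_nv, 0.6F_yA_gv) + U_bs·F_u·A_nt = 815.6 kN → 612 kN.
Bolt shear governs: 263 kN.

263 kN (bolt shear governs)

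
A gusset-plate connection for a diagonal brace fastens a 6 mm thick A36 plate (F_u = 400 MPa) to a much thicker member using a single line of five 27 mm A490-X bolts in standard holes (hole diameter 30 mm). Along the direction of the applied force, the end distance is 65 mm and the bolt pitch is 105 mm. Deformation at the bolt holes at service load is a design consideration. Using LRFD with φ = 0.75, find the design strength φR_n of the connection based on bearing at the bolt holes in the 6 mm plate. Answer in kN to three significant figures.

Per bolt r_n = 1.2 l_c t F_u ≤ 2.4 d t F_u; upper limit = 2.4 × 27 × 6 × 400 / 1000 = 155.5 kN.
Edge bolt: l_c = 65 − 30/2 = 50 mm → 1.2 × 50 × 6 × 400 / 1000 = 144 → r_n = 144 kN.
Interior bolts: l_c = 105 − 30 = 75 mm → 1.2 × 75 × 6 × 400 / 1000 = 216 → r_n = 155.5 kN.
R_n = 1 × 144 + 4 × 155.5 = 766.1 kN.
Design strength φR_n = 0.75 × 766.1 = 575 kN.

575 kN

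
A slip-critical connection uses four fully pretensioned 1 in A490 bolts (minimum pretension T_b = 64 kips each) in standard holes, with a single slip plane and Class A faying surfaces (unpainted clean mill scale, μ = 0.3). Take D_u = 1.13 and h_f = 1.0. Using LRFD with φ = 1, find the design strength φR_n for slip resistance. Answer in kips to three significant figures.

R_n = μ · D_u · h_f · T_b · n_s · n_b = 0.3 × 1.13 × 1.0 × 64 × 1 × 4 = 86.78 kips.
Design strength φR_n = 1 × 86.78 = 86.8 kips.

86.8 kips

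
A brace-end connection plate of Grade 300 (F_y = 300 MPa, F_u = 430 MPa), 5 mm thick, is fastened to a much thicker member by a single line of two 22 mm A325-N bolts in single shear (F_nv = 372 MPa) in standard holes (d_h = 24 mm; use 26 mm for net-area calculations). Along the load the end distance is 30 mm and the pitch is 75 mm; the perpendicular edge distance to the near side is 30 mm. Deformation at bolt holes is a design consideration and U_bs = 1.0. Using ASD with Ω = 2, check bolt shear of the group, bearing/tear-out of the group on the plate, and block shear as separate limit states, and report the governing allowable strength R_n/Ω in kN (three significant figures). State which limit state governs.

60.8 kN (block shear governs)

Bolt shear: A_b = π·22²/4 = 380.1 mm²; R_n = 372 × 380.1 × 2 × 1 / 1000 = 282.8 kN → 282.8 / 2 = 141 kN.
Bearing: edge l_c = 18, r_n = 46.44 kN; interior l_c = 51, r_n = 113.5 kN; R_n = 46.44 + 1·113.5 = 160 kN → 80 kN.
Block shear: A_gv = 525, A_nv = 330, A_nt = 85 mm²; R_n = min(0.6F_uA_nv, 0.6F_yA_gv) + U_bs·F_u·A_nt = 121.7 kN → 60.8 kN.
Block shear governs: 60.8 kN.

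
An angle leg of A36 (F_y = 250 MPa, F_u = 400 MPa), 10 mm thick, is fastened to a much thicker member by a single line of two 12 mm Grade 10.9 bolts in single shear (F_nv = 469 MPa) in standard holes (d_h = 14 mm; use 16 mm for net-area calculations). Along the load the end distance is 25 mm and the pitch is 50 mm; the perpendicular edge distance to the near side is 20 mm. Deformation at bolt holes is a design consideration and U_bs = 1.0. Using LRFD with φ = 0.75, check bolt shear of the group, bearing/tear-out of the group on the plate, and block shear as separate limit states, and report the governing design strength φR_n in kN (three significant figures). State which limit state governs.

Bolt shear: A_b = π·12²/4 = 113.1 mm²; R_n = 469 × 113.1 × 2 × 1 / 1000 = 106.1 kN → 0.75 × 106.1 = 79.6 kN.
Bearing: edge l_c = 18, r_n = 86.4 kN; interior l_c = 36, r_n = 115.2 kN; R_n = 86.4 + 1·115.2 = 201.6 kN → 151 kN.
Block shear: A_gv = 750, A_nv = 510, A_nt = 120 mm²; R_n = min(0.6F_uA_nv, 0.6F_yA_gv) + U_bs·F_u·A_nt = 160.5 kN → 120 kN.
Bolt shear governs: 79.6 kN.

79.6 kN (bolt shear governs)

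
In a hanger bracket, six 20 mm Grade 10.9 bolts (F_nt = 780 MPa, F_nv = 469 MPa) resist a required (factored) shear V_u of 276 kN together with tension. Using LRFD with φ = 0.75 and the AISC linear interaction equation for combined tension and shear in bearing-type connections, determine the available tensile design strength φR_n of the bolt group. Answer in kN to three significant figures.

A_b = π·20²/4 = 314.2 mm²; f_rv = 276 × 1000 / (6 × 314.2) = 146.4 MPa.
F'_nt = 1.3 F_nt − (F_nt / φF_nv) f_rv = 1.3·780 − (780/(0.75·469))·146.4 = 689.3 MPa, capped at F_nt → F'_nt = 689.3 MPa.
R_n = F'_nt · A_b · n = 689.3 × 314.2 × 6 / 1000 = 1299 kN.
Design strength φR_n = 0.75 × 1299 = 974 kN.

974 kN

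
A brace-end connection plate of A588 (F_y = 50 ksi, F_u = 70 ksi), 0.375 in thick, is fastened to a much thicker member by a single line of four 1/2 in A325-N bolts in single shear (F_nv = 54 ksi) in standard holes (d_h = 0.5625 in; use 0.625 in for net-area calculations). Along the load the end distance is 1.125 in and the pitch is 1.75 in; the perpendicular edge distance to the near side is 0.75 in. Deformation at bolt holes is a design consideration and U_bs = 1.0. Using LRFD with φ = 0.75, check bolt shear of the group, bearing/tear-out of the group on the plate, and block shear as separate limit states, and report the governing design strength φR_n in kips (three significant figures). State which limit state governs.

Bolt shear: A_b = π·0.5²/4 = 0.1963 in²; R_n = 54 × 0.1963 × 4 × 1 = 42.41 kips → 0.75 × 42.41 = 31.8 kips.
Bearing: edge l_c = 0.8438, r_n = 26.58 kips; interior l_c = 1.188, r_n = 31.5 kips; R_n = 26.58 + 3·31.5 = 121.1 kips → 90.8 kips.
Block shear: A_gv = 2.391, A_nv = 1.57, A_nt = 0.1641 in²; R_n = min(0.6F_uA_nv, 0.6F_yA_gv) + U_bs·F_u·A_nt = 77.44 kips → 58.1 kips.
Bolt shear governs: 31.8 kips.

31.8 kips (bolt shear governs)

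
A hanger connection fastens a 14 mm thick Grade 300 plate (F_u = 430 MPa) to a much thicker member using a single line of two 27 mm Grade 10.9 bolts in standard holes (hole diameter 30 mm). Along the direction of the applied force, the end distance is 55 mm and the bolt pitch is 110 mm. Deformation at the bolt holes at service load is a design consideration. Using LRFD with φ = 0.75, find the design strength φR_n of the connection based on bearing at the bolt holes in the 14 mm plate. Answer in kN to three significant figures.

Per bolt r_n = 1.2 l_c t F_u ≤ 2.4 d t F_u; upper limit = 2.4 × 27 × 14 × 430 / 1000 = 390.1 kN.
Edge bolt: l_c = 55 − 30/2 = 40 mm → 1.2 × 40 × 14 × 430 / 1000 = 289 → r_n = 289 kN.
Interior bolts: l_c = 110 − 30 = 80 mm → 1.2 × 80 × 14 × 430 / 1000 = 577.9 → r_n = 390.1 kN.
R_n = 1 × 289 + 1 × 390.1 = 679.1 kN.
Design strength φR_n = 0.75 × 679.1 = 509 kN.

509 kN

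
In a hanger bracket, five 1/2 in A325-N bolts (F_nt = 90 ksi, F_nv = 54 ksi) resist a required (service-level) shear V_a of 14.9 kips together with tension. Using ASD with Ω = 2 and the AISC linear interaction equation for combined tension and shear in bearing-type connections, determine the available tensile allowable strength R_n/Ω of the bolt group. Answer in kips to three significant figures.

A_b = π·0.5²/4 = 0.1963 in²; f_rv = 14.9 / (5 × 0.1963) = 15.18 ksi.
F'_nt = 1.3 F_nt − (Ω F_nt / F_nv) f_rv = 1.3·90 − (2·90/54)·15.18 = 66.41 ksi, capped at F_nt → F'_nt = 66.41 ksi.
R_n = F'_nt · A_b · n = 66.41 × 0.1963 × 5 = 65.2 kips.
Allowable strength R_n/Ω = 65.2 / 2 = 32.6 kips.

32.6 kips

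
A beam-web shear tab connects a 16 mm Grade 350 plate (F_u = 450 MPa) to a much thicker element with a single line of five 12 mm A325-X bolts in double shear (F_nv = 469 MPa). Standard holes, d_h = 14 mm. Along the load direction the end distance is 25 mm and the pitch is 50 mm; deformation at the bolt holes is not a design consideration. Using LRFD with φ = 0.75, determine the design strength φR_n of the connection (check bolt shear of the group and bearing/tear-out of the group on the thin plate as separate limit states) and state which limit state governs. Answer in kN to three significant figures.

398 kN (bolt shear governs)

Bolt shear: A_b = π·12²/4 = 113.1 mm²; R_n = 469 × 113.1 × 5 × 2 / 1000 = 530.4 kN → 0.75 × 530.4 = 398 kN.
Bearing (1.5 l_c t F_u ≤ 3.0 d t F_u): upper limit = 3.0·12·16·450 / 1000 = 259.2 kN.
  Edge l_c = 25 − 14/2 = 18 → r_n = 194.4 kN; interior l_c = 50 − 14 = 36 → r_n = 259.2 kN.
  R_n,bearing = 1·194.4 + 4·259.2 = 1231 kN → 0.75 × 1231 = 923 kN.
Bolt shear governs: 398 kN.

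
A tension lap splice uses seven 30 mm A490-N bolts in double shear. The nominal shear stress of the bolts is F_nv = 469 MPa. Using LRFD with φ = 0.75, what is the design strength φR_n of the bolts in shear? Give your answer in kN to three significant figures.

A_b = π × 30² / 4 = 706.9 mm².
R_n = F_nv · A_b · n · n_s = 469 × 706.9 × 7 × 2 / 1000 = 4641 kN.
Design strength φR_n = 0.75 × 4641 = 3480 kN.

3480 kN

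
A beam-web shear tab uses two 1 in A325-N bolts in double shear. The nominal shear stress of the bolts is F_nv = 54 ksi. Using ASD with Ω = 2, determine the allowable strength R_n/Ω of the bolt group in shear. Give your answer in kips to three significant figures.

A_b = π × 1² / 4 = 0.7854 in².
R_n = F_nv · A_b · n · n_s = 54 × 0.7854 × 2 × 2 = 169.6 kips.
Allowable strength R_n/Ω = 169.6 / 2 = 84.8 kips.

84.8 kips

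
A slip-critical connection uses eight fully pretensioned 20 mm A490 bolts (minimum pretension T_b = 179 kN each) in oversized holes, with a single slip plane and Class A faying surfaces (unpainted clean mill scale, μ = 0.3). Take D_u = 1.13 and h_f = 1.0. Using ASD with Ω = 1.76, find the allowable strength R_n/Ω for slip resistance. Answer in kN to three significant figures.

276 kN

R_n = μ · D_u · h_f · T_b · n_s · n_b = 0.3 × 1.13 × 1.0 × 179 × 1 × 8 = 485.4 kN.
Allowable strength R_n/Ω = 485.4 / 1.76 = 276 kN.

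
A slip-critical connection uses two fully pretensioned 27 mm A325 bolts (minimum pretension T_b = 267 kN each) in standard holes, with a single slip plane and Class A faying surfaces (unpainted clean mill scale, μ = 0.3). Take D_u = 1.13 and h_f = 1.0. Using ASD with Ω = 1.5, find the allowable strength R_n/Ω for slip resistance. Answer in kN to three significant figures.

R_n = μ · D_u · h_f · T_b · n_s · n_b = 0.3 × 1.13 × 1.0 × 267 × 1 × 2 = 181 kN.
Allowable strength R_n/Ω = 181 / 1.5 = 121 kN.

121 kN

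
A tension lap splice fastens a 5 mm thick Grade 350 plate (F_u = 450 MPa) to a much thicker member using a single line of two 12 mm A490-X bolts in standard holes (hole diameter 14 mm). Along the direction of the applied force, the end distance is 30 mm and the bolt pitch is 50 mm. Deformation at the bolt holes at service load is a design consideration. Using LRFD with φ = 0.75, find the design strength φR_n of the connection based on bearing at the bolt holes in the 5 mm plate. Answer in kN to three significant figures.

Per bolt r_n = 1.2 l_c t F_u ≤ 2.4 d t F_u; upper limit = 2.4 × 12 × 5 × 450 / 1000 = 64.8 kN.
Edge bolt: l_c = 30 − 14/2 = 23 mm → 1.2 × 23 × 5 × 450 / 1000 = 62.1 → r_n = 62.1 kN.
Interior bolts: l_c = 50 − 14 = 36 mm → 1.2 × 36 × 5 × 450 / 1000 = 97.2 → r_n = 64.8 kN.
R_n = 1 × 62.1 + 1 × 64.8 = 126.9 kN.
Design strength φR_n = 0.75 × 126.9 = 95.2 kN.

95.2 kN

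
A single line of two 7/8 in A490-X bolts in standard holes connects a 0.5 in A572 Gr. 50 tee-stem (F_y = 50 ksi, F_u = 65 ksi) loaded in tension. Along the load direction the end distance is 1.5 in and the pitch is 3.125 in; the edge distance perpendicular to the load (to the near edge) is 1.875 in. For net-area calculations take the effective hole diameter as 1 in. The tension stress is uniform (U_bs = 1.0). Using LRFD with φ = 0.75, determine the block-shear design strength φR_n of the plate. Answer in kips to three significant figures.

Shear plane L_v = 1.5 + 1·3.125 = 4.625 in; A_gv = 4.625 × 0.5 = 2.312 in².
A_nv = (4.625 − 1.5·1) × 0.5 = 1.562 in².
A_nt = (1.875 − 0.5·1) × 0.5 = 0.6875 in².
0.6 F_u A_nv = 60.94 kips; 0.6 F_y A_gv = 69.38 kips → shear rupture governs the shear term.
R_n = 60.94 + 1.0 × 65 × 0.6875 = 105.6 kips.
Design strength φR_n = 0.75 × 105.6 = 79.2 kips.

79.2 kips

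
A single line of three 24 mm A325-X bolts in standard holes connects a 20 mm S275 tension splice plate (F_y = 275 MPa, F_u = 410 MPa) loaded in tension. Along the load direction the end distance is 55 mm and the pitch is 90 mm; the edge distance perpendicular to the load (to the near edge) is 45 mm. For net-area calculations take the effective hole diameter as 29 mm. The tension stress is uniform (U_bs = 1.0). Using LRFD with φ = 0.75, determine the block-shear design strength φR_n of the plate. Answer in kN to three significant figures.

769 kN

Shear plane L_v = 55 + 2·90 = 235 mm; A_gv = 235 × 20 = 4700 mm².
A_nv = (235 − 2.5·29) × 20 = 3250 mm².
A_nt = (45 − 0.5·29) × 20 = 610 mm².
0.6 F_u A_nv = 799.5 kN; 0.6 F_y A_gv = 775.5 kN → shear yielding governs the shear term.
R_n = 775.5 + 1.0 × 410 × 610 / 1000 = 1026 kN.
Design strength φR_n = 0.75 × 1026 = 769 kN.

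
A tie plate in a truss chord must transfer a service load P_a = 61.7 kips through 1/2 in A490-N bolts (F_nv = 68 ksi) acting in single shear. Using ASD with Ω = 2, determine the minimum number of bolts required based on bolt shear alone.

A_b = π·0.5²/4 = 0.1963 in².
Per-bolt allowable strength R_n/Ω = 68 × 0.1963 × 1 / 2 = 6.676 kips.
n ≥ 61.7 / 6.676 = 9.242 → use 10 bolts.

10 bolts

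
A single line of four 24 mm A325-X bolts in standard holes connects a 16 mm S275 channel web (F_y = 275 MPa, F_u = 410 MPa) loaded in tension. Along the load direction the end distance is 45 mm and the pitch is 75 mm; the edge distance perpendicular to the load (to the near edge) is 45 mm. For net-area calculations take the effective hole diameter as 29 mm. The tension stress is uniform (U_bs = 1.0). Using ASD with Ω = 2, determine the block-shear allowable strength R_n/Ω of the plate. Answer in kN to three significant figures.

432 kN

Shear plane L_v = 45 + 3·75 = 270 mm; A_gv = 270 × 16 = 4320 mm².
A_nv = (270 − 3.5·29) × 16 = 2696 mm².
A_nt = (45 − 0.5·29) × 16 = 488 mm².
0.6 F_u A_nv = 663.2 kN; 0.6 F_y A_gv = 712.8 kN → shear rupture governs the shear term.
R_n = 663.2 + 1.0 × 410 × 488 / 1000 = 863.3 kN.
Allowable strength R_n/Ω = 863.3 / 2 = 432 kN.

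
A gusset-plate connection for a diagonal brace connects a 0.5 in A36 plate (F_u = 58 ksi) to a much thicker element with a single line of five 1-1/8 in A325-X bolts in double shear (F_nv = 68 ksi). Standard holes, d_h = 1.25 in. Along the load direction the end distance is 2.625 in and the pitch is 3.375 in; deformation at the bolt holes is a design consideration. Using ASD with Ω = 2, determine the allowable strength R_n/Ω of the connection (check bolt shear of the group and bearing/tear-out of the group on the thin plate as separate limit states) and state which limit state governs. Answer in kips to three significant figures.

183 kips (bearing governs)

Bolt shear: A_b = π·1.125²/4 = 0.994 in²; R_n = 68 × 0.994 × 5 × 2 = 675.9 kips → 675.9 / 2 = 338 kips.
Bearing (1.2 l_c t F_u ≤ 2.4 d t F_u): upper limit = 2.4·1.125·0.5·58 = 78.3 kips.
  Edge l_c = 2.625 − 1.25/2 = 2 → r_n = 69.6 kips; interior l_c = 3.375 − 1.25 = 2.125 → r_n = 73.95 kips.
  R_n,bearing = 1·69.6 + 4·73.95 = 365.4 kips → 365.4 / 2 = 183 kips.
Bearing governs: 183 kips.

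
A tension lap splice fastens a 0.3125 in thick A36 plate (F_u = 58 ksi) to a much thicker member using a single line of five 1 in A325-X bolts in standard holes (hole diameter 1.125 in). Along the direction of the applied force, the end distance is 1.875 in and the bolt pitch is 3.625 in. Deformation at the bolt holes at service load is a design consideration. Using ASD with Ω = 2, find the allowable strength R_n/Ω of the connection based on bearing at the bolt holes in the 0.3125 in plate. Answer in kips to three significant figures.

101 kips

Per bolt r_n = 1.2 l_c t F_u ≤ 2.4 d t F_u; upper limit = 2.4 × 1 × 0.3125 × 58 = 43.5 kips.
Edge bolt: l_c = 1.875 − 1.125/2 = 1.312 in → 1.2 × 1.312 × 0.3125 × 58 = 28.55 → r_n = 28.55 kips.
Interior bolts: l_c = 3.625 − 1.125 = 2.5 in → 1.2 × 2.5 × 0.3125 × 58 = 54.38 → r_n = 43.5 kips.
R_n = 1 × 28.55 + 4 × 43.5 = 202.5 kips.
Allowable strength R_n/Ω = 202.5 / 2 = 101 kips.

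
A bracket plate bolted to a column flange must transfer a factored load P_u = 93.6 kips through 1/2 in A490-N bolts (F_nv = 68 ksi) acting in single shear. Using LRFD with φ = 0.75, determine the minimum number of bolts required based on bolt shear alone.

10 bolts

A_b = π·0.5²/4 = 0.1963 in².
Per-bolt design strength φR_n = 0.75 × 68 × 0.1963 × 1 = 10.01 kips.
n ≥ 93.6 / 10.01 = 9.347 → use 10 bolts.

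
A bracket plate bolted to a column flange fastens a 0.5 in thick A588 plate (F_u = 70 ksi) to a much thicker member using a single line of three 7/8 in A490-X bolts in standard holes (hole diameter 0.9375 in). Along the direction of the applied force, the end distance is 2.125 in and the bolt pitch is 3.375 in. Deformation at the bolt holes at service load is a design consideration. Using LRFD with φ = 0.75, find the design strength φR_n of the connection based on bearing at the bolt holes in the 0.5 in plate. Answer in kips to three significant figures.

Per bolt r_n = 1.2 l_c t F_u ≤ 2.4 d t F_u; upper limit = 2.4 × 0.875 × 0.5 × 70 = 73.5 kips.
Edge bolt: l_c = 2.125 − 0.9375/2 = 1.656 in → 1.2 × 1.656 × 0.5 × 70 = 69.56 → r_n = 69.56 kips.
Interior bolts: l_c = 3.375 − 0.9375 = 2.438 in → 1.2 × 2.438 × 0.5 × 70 = 102.4 → r_n = 73.5 kips.
R_n = 1 × 69.56 + 2 × 73.5 = 216.6 kips.
Design strength φR_n = 0.75 × 216.6 = 162 kips.

162 kips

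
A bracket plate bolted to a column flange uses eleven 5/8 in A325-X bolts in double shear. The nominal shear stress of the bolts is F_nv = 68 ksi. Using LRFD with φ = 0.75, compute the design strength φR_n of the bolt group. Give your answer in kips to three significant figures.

A_b = π × 0.625² / 4 = 0.3068 in².
R_n = F_nv · A_b · n · n_s = 68 × 0.3068 × 11 × 2 = 459 kips.
Design strength φR_n = 0.75 × 459 = 344 kips.

344 kips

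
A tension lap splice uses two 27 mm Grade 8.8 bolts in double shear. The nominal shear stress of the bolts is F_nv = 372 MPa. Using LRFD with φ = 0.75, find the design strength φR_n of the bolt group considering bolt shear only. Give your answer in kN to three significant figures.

639 kN

A_b = π × 27² / 4 = 572.6 mm².
R_n = F_nv · A_b · n · n_s = 372 × 572.6 × 2 × 2 / 1000 = 852 kN.
Design strength φR_n = 0.75 × 852 = 639 kN.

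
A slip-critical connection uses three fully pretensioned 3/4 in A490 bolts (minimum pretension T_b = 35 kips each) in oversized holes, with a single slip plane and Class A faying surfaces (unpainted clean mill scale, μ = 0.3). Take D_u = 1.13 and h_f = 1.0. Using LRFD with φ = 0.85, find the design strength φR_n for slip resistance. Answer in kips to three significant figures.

R_n = μ · D_u · h_f · T_b · n_s · n_b = 0.3 × 1.13 × 1.0 × 35 × 1 × 3 = 35.59 kips.
Design strength φR_n = 0.85 × 35.59 = 30.3 kips.

30.3 kips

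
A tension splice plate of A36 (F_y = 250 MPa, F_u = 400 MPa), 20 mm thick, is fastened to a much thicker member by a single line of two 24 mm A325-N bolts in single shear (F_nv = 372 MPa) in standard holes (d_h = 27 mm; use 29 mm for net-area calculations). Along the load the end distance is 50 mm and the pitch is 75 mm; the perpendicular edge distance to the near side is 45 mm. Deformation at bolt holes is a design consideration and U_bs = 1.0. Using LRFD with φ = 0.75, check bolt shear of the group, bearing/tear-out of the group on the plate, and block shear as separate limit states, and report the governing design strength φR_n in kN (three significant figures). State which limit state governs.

252 kN (bolt shear governs)

Bolt shear: A_b = π·24²/4 = 452.4 mm²; R_n = 372 × 452.4 × 2 × 1 / 1000 = 336.6 kN → 0.75 × 336.6 = 252 kN.
Bearing: edge l_c = 36.5, r_n = 350.4 kN; interior l_c = 48, r_n = 460.8 kN; R_n = 350.4 + 1·460.8 = 811.2 kN → 608 kN.
Block shear: A_gv = 2500, A_nv = 1630, A_nt = 610 mm²; R_n = min(0.6F_uA_nv, 0.6F_yA_gv) + U_bs·F_u·A_nt = 619 kN → 464 kN.
Bolt shear governs: 252 kN.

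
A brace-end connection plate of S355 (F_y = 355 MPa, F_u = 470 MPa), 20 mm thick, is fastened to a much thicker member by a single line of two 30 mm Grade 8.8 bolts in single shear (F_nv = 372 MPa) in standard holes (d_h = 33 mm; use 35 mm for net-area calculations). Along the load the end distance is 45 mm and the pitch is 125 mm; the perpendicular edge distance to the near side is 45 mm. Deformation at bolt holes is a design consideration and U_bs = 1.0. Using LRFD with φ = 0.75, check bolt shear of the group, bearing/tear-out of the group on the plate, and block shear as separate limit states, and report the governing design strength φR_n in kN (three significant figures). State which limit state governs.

394 kN (bolt shear governs)

Bolt shear: A_b = π·30²/4 = 706.9 mm²; R_n = 372 × 706.9 × 2 × 1 / 1000 = 525.9 kN → 0.75 × 525.9 = 394 kN.
Bearing: edge l_c = 28.5, r_n = 321.5 kN; interior l_c = 92, r_n = 676.8 kN; R_n = 321.5 + 1·676.8 = 998.3 kN → 749 kN.
Block shear: A_gv = 3400, A_nv = 2350, A_nt = 550 mm²; R_n = min(0.6F_uA_nv, 0.6F_yA_gv) + U_bs·F_u·A_nt = 921.2 kN → 691 kN.
Bolt shear governs: 394 kN.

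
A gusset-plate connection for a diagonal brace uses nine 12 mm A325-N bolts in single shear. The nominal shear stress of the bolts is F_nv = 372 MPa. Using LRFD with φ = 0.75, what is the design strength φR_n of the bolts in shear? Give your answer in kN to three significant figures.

284 kN

A_b = π × 12² / 4 = 113.1 mm².
R_n = F_nv · A_b · n · n_s = 372 × 113.1 × 9 × 1 / 1000 = 378.6 kN.
Design strength φR_n = 0.75 × 378.6 = 284 kN.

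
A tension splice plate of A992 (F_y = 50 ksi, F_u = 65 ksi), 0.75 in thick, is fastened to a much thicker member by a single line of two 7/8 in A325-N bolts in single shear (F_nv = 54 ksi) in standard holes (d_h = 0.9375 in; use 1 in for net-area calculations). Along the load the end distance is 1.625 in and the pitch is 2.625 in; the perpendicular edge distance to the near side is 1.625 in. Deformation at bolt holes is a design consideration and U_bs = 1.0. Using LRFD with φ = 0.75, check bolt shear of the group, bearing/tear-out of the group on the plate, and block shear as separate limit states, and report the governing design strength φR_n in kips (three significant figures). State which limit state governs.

48.7 kips (bolt shear governs)

Bolt shear: A_b = π·0.875²/4 = 0.6013 in²; R_n = 54 × 0.6013 × 2 × 1 = 64.94 kips → 0.75 × 64.94 = 48.7 kips.
Bearing: edge l_c = 1.156, r_n = 67.64 kips; interior l_c = 1.688, r_n = 98.72 kips; R_n = 67.64 + 1·98.72 = 166.4 kips → 125 kips.
Block shear: A_gv = 3.188, A_nv = 2.062, A_nt = 0.8438 in²; R_n = min(0.6F_uA_nv, 0.6F_yA_gv) + U_bs·F_u·A_nt = 135.3 kips → 101 kips.
Bolt shear governs: 48.7 kips.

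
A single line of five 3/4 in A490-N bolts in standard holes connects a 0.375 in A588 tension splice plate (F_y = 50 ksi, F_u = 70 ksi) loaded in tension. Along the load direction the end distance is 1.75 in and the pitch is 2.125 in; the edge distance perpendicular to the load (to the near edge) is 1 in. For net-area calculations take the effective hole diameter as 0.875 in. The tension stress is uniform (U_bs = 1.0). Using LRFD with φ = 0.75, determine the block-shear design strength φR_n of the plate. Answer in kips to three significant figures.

Shear plane L_v = 1.75 + 4·2.125 = 10.25 in; A_gv = 10.25 × 0.375 = 3.844 in².
A_nv = (10.25 − 4.5·0.875) × 0.375 = 2.367 in².
A_nt = (1 − 0.5·0.875) × 0.375 = 0.2109 in².
0.6 F_u A_nv = 99.42 kips; 0.6 F_y A_gv = 115.3 kips → shear rupture governs the shear term.
R_n = 99.42 + 1.0 × 70 × 0.2109 = 114.2 kips.
Design strength φR_n = 0.75 × 114.2 = 85.6 kips.

85.6 kips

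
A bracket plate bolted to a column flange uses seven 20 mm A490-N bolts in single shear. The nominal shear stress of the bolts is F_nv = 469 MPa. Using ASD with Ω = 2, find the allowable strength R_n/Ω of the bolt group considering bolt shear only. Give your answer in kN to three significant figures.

A_b = π × 20² / 4 = 314.2 mm².
R_n = F_nv · A_b · n · n_s = 469 × 314.2 × 7 × 1 / 1000 = 1031 kN.
Allowable strength R_n/Ω = 1031 / 2 = 516 kN.

516 kN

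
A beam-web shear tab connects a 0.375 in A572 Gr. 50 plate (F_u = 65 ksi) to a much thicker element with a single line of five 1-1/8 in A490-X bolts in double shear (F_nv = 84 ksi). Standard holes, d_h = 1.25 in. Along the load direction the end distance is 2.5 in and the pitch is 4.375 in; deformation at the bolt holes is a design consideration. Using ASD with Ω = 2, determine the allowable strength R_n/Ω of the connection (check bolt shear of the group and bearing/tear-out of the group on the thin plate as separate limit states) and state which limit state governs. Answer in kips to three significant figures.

159 kips (bearing governs)

Bolt shear: A_b = π·1.125²/4 = 0.994 in²; R_n = 84 × 0.994 × 5 × 2 = 835 kips → 835 / 2 = 417 kips.
Bearing (1.2 l_c t F_u ≤ 2.4 d t F_u): upper limit = 2.4·1.125·0.375·65 = 65.81 kips.
  Edge l_c = 2.5 − 1.25/2 = 1.875 → r_n = 54.84 kips; interior l_c = 4.375 − 1.25 = 3.125 → r_n = 65.81 kips.
  R_n,bearing = 1·54.84 + 4·65.81 = 318.1 kips → 318.1 / 2 = 159 kips.
Bearing governs: 159 kips.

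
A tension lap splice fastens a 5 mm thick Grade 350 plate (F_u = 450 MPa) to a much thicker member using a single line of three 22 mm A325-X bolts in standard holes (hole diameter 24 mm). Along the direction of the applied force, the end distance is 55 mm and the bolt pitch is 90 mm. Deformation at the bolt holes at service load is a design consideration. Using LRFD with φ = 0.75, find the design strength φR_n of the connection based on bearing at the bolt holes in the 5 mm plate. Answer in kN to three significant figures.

Per bolt r_n = 1.2 l_c t F_u ≤ 2.4 d t F_u; upper limit = 2.4 × 22 × 5 × 450 / 1000 = 118.8 kN.
Edge bolt: l_c = 55 − 24/2 = 43 mm → 1.2 × 43 × 5 × 450 / 1000 = 116.1 → r_n = 116.1 kN.
Interior bolts: l_c = 90 − 24 = 66 mm → 1.2 × 66 × 5 × 450 / 1000 = 178.2 → r_n = 118.8 kN.
R_n = 1 × 116.1 + 2 × 118.8 = 353.7 kN.
Design strength φR_n = 0.75 × 353.7 = 265 kN.

265 kN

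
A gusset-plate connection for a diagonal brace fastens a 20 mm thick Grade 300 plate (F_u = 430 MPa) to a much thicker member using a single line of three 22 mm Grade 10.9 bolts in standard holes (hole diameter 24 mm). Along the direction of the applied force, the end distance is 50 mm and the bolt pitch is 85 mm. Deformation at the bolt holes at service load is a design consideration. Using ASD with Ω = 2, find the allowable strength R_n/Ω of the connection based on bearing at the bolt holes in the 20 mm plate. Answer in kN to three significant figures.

650 kN

Per bolt r_n = 1.2 l_c t F_u ≤ 2.4 d t F_u; upper limit = 2.4 × 22 × 20 × 430 / 1000 = 454.1 kN.
Edge bolt: l_c = 50 − 24/2 = 38 mm → 1.2 × 38 × 20 × 430 / 1000 = 392.2 → r_n = 392.2 kN.
Interior bolts: l_c = 85 − 24 = 61 mm → 1.2 × 61 × 20 × 430 / 1000 = 629.5 → r_n = 454.1 kN.
R_n = 1 × 392.2 + 2 × 454.1 = 1300 kN.
Allowable strength R_n/Ω = 1300 / 2 = 650 kN.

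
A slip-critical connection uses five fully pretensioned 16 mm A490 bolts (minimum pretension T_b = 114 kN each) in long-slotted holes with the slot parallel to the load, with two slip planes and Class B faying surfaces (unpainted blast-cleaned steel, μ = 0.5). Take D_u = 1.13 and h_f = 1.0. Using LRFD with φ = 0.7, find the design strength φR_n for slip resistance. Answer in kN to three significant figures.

R_n = μ · D_u · h_f · T_b · n_s · n_b = 0.5 × 1.13 × 1.0 × 114 × 2 × 5 = 644.1 kN.
Design strength φR_n = 0.7 × 644.1 = 451 kN.

451 kN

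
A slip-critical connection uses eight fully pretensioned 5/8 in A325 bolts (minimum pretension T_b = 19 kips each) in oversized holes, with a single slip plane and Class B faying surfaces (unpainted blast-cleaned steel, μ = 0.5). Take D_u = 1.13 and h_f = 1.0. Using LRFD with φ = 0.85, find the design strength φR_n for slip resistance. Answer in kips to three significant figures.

73 kips

R_n = μ · D_u · h_f · T_b · n_s · n_b = 0.5 × 1.13 × 1.0 × 19 × 1 × 8 = 85.88 kips.
Design strength φR_n = 0.85 × 85.88 = 73 kips.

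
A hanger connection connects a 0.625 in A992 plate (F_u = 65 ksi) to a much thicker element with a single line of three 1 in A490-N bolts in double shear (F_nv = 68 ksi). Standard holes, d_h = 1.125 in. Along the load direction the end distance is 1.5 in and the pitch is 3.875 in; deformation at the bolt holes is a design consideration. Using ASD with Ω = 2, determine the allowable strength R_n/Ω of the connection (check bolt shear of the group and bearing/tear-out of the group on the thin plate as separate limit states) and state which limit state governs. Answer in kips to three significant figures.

120 kips (bearing governs)

Bolt shear: A_b = π·1²/4 = 0.7854 in²; R_n = 68 × 0.7854 × 3 × 2 = 320.4 kips → 320.4 / 2 = 160 kips.
Bearing (1.2 l_c t F_u ≤ 2.4 d t F_u): upper limit = 2.4·1·0.625·65 = 97.5 kips.
  Edge l_c = 1.5 − 1.125/2 = 0.9375 → r_n = 45.7 kips; interior l_c = 3.875 − 1.125 = 2.75 → r_n = 97.5 kips.
  R_n,bearing = 1·45.7 + 2·97.5 = 240.7 kips → 240.7 / 2 = 120 kips.
Bearing governs: 120 kips.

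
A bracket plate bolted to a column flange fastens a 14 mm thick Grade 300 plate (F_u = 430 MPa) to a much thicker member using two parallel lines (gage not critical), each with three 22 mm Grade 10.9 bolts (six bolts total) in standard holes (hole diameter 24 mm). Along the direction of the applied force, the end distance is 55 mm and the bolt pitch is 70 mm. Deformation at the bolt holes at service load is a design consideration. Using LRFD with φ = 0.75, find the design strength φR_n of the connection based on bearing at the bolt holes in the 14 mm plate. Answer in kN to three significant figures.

1420 kN

Per bolt r_n = 1.2 l_c t F_u ≤ 2.4 d t F_u; upper limit = 2.4 × 22 × 14 × 430 / 1000 = 317.9 kN.
Edge bolt: l_c = 55 − 24/2 = 43 mm → 1.2 × 43 × 14 × 430 / 1000 = 310.6 → r_n = 310.6 kN.
Interior bolts: l_c = 70 − 24 = 46 mm → 1.2 × 46 × 14 × 430 / 1000 = 332.3 → r_n = 317.9 kN.
R_n = 2 × 310.6 + 4 × 317.9 = 1893 kN.
Design strength φR_n = 0.75 × 1893 = 1420 kN.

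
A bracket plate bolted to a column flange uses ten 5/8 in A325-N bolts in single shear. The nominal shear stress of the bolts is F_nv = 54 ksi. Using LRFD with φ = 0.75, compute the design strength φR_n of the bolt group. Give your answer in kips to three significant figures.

A_b = π × 0.625² / 4 = 0.3068 in².
R_n = F_nv · A_b · n · n_s = 54 × 0.3068 × 10 × 1 = 165.7 kips.
Design strength φR_n = 0.75 × 165.7 = 124 kips.

124 kips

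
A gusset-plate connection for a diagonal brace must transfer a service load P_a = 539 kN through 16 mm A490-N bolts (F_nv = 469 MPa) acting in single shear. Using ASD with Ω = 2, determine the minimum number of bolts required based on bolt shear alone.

A_b = π·16²/4 = 201.1 mm².
Per-bolt allowable strength R_n/Ω = 469 × 201.1 × 1 / 1000 / 2 = 47.15 kN.
n ≥ 539 / 47.15 = 11.43 → use 12 bolts.

12 bolts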